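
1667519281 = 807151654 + 860367627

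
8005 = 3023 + 4982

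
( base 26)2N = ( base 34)27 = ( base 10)75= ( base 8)113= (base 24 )33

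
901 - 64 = 837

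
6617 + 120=6737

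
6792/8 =849 = 849.00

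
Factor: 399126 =2^1*3^1 *7^1*13^1*17^1*43^1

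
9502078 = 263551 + 9238527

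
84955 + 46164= 131119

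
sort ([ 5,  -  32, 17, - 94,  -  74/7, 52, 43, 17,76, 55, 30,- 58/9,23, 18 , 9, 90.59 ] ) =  [ -94, - 32,- 74/7, -58/9,  5, 9, 17, 17,18, 23 , 30 , 43,  52,55,76, 90.59] 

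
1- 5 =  - 4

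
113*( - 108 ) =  - 12204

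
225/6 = 75/2 = 37.50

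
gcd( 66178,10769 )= 1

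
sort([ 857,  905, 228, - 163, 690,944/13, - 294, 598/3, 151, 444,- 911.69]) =[ - 911.69, - 294, - 163, 944/13, 151, 598/3, 228,444,690, 857, 905]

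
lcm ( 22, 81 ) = 1782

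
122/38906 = 61/19453 = 0.00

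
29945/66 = 453+47/66 = 453.71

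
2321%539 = 165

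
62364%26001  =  10362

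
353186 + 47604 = 400790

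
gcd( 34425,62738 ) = 1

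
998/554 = 499/277=   1.80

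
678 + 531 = 1209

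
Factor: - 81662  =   -2^1*7^1*19^1*307^1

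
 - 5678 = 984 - 6662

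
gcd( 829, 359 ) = 1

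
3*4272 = 12816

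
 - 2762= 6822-9584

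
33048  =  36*918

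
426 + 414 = 840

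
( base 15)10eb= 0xE0C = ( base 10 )3596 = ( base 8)7014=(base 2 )111000001100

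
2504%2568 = 2504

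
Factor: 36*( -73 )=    - 2628 = -  2^2*3^2*73^1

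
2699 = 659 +2040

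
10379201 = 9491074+888127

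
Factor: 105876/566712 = 173/926=2^( - 1)*173^1*463^( - 1 )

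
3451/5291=3451/5291 = 0.65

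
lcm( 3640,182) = 3640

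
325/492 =325/492= 0.66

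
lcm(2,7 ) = 14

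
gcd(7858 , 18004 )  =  2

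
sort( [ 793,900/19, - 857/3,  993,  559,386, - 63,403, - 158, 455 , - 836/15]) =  [  -  857/3, - 158,-63 , - 836/15,  900/19,  386,403 , 455,559, 793, 993] 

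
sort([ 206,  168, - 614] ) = [ - 614,168, 206 ] 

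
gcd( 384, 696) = 24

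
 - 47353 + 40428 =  - 6925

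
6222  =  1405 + 4817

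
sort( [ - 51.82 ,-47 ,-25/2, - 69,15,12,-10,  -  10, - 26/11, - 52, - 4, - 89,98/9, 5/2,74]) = [ - 89, - 69,- 52, - 51.82, - 47,-25/2, - 10,- 10, - 4, - 26/11,5/2, 98/9, 12, 15, 74]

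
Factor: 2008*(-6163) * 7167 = -88693803768 = - 2^3 *3^1 * 251^1 * 2389^1*6163^1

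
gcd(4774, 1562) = 22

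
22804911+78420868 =101225779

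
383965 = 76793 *5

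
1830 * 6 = 10980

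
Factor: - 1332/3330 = -2^1*5^ ( - 1) = -2/5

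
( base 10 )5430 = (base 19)F0F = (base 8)12466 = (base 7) 21555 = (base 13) 2619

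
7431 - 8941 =-1510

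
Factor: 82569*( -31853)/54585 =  - 3^( - 1 ) * 5^( - 1 )*17^1* 53^1*601^1*1213^ ( - 1) * 1619^1  =  -876690119/18195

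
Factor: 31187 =13^1* 2399^1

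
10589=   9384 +1205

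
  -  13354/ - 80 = 166  +  37/40 = 166.93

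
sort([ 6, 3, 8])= [3, 6,8] 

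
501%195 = 111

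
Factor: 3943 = 3943^1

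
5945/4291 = 1 + 1654/4291 = 1.39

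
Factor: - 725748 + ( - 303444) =  -  1029192 = - 2^3*3^1*19^1*37^1 * 61^1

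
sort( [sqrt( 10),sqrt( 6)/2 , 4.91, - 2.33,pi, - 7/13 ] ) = [ - 2.33, - 7/13,sqrt( 6)/2,  pi,sqrt( 10), 4.91 ]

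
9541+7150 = 16691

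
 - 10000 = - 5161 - 4839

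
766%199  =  169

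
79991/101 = 791 + 100/101 = 791.99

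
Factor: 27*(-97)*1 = - 3^3*97^1  =  - 2619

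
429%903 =429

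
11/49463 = 11/49463= 0.00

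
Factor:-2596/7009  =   - 2^2*11^1*43^(  -  1 )*59^1 * 163^( - 1) 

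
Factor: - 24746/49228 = -12373/24614 = -  2^(-1) * 31^( - 1)*397^( - 1)*12373^1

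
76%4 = 0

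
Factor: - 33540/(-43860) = 13^1*17^( - 1) = 13/17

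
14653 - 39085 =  - 24432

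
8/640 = 1/80 = 0.01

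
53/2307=53/2307 =0.02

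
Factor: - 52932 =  - 2^2*3^1*11^1 * 401^1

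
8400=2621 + 5779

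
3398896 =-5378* ( - 632 )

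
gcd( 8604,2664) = 36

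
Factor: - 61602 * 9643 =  -2^1*3^1 * 9643^1*10267^1= - 594028086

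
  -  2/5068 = - 1 + 2533/2534=-0.00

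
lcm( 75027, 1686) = 150054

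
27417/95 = 288 + 3/5 = 288.60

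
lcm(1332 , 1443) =17316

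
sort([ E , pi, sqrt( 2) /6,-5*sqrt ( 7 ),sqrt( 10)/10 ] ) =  [ - 5*sqrt( 7 ),sqrt(2)/6, sqrt( 10 )/10,E,pi ]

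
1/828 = 1/828 = 0.00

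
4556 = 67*68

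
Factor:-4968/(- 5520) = 2^( - 1)*3^2*5^( - 1 ) = 9/10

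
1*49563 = 49563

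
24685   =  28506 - 3821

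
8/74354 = 4/37177 = 0.00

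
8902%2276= 2074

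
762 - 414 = 348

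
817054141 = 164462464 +652591677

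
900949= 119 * 7571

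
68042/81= 840 + 2/81 = 840.02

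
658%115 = 83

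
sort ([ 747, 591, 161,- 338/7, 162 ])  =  [-338/7, 161, 162,591, 747] 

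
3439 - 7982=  - 4543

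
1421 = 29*49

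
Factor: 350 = 2^1*5^2 * 7^1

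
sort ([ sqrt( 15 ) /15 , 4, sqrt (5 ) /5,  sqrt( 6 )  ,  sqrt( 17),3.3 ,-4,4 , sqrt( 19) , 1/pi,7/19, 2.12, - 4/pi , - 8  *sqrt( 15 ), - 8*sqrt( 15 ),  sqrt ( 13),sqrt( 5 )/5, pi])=[ - 8*sqrt( 15), - 8*sqrt(15),  -  4, - 4/pi,sqrt( 15) /15, 1/pi,  7/19, sqrt( 5 ) /5, sqrt( 5 )/5,2.12,sqrt ( 6 ), pi,3.3,sqrt(13),  4, 4,sqrt(17),sqrt( 19 ) ]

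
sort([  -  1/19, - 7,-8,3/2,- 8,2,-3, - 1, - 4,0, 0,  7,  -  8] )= [ - 8 ,-8, -8,-7,-4,-3, - 1, - 1/19,0,  0 , 3/2 , 2, 7] 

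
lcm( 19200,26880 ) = 134400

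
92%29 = 5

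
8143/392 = 8143/392 = 20.77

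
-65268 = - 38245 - 27023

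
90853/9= 10094 + 7/9   =  10094.78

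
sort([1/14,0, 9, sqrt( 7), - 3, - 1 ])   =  [ - 3, - 1, 0,1/14, sqrt(7), 9 ] 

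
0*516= 0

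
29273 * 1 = 29273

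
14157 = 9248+4909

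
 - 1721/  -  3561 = 1721/3561=0.48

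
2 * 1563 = 3126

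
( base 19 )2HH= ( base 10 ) 1062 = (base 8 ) 2046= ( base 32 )116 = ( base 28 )19q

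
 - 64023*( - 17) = 1088391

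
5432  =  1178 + 4254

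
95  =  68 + 27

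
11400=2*5700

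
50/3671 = 50/3671 = 0.01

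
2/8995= 2/8995 = 0.00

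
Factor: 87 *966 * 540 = 45382680= 2^3 * 3^5 * 5^1 * 7^1*23^1*29^1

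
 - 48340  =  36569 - 84909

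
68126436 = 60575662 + 7550774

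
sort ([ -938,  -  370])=[ - 938, -370]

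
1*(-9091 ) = -9091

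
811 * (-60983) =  - 49457213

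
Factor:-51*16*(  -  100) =81600 = 2^6 * 3^1*5^2*17^1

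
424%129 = 37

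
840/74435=168/14887 = 0.01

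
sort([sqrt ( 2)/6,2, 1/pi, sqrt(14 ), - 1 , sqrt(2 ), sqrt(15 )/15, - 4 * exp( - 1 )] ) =[-4 * exp(  -  1), - 1, sqrt(2)/6,  sqrt(15 ) /15, 1/pi, sqrt( 2)  ,  2,sqrt( 14) ] 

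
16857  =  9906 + 6951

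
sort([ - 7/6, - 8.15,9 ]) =[  -  8.15, - 7/6,9 ]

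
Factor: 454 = 2^1*227^1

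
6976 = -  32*(-218)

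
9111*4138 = 37701318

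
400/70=40/7 = 5.71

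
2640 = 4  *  660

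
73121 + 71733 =144854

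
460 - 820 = -360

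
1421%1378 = 43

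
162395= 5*32479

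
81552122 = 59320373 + 22231749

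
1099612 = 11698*94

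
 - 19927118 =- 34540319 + 14613201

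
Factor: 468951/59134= 2^( - 1) * 3^1 * 7^1 * 137^1* 163^1* 29567^( - 1) 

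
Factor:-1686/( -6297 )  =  2^1*281^1*2099^ ( - 1 ) = 562/2099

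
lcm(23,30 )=690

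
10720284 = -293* ( - 36588) 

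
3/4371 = 1/1457 = 0.00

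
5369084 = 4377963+991121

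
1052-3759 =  - 2707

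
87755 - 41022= 46733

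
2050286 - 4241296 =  - 2191010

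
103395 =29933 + 73462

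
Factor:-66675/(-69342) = 25/26=2^( - 1)*5^2*13^( - 1) 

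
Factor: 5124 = 2^2*3^1*7^1*61^1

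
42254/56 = 754 + 15/28 = 754.54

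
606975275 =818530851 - 211555576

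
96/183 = 32/61 = 0.52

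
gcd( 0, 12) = 12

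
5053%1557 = 382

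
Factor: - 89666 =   -  2^1*107^1*419^1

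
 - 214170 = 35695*(  -  6)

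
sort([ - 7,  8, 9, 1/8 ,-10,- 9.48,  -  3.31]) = [ - 10, - 9.48,-7, - 3.31,1/8 , 8,9]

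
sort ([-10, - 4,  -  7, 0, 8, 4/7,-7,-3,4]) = [ - 10,-7,-7,-4, - 3,0, 4/7, 4,8]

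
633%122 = 23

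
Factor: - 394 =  - 2^1 * 197^1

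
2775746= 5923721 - 3147975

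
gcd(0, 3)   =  3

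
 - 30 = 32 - 62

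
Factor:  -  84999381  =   - 3^1*677^1*41851^1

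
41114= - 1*(-41114) 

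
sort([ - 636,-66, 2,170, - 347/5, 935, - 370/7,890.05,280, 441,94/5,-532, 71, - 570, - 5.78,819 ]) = [ - 636,  -  570,-532, - 347/5, - 66, - 370/7, - 5.78,  2,94/5, 71,170,280, 441, 819, 890.05, 935] 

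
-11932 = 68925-80857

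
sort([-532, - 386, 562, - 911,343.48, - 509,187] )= [ - 911, - 532, - 509 , - 386,187, 343.48,562]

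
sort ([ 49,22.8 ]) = [22.8, 49]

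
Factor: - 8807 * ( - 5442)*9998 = 2^2 * 3^1 * 907^1*4999^1*  8807^1 = 479181084612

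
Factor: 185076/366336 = 2^( - 6) * 3^( - 1)*97^1 = 97/192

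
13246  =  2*6623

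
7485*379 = 2836815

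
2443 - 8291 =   -  5848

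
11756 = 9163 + 2593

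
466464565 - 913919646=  - 447455081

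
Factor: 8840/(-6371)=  - 2^3*5^1 * 13^1*17^1*23^( - 1)*277^( - 1)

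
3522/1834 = 1761/917  =  1.92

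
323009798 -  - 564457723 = 887467521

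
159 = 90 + 69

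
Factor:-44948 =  - 2^2*17^1 *661^1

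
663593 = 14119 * 47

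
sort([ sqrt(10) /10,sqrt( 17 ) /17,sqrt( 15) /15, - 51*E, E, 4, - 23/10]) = [-51*E, -23/10,  sqrt( 17)/17, sqrt( 15) /15 , sqrt( 10)/10,E, 4 ] 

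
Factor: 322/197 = 2^1*7^1*23^1*197^( - 1)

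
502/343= 1  +  159/343 = 1.46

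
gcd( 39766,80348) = 2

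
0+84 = 84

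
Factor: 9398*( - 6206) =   -  58323988 = - 2^2  *29^1*37^1*107^1*127^1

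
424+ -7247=  -  6823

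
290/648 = 145/324 = 0.45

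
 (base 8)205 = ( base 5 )1013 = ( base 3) 11221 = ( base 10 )133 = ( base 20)6d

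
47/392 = 47/392 = 0.12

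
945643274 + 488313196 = 1433956470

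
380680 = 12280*31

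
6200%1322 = 912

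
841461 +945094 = 1786555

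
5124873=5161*993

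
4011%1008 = 987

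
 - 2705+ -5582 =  - 8287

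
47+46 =93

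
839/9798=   839/9798 = 0.09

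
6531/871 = 6531/871  =  7.50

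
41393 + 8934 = 50327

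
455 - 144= 311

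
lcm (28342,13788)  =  510156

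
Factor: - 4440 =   -  2^3*3^1*5^1*  37^1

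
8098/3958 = 2 + 91/1979 = 2.05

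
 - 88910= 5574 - 94484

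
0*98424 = 0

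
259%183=76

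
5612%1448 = 1268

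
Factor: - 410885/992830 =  - 82177/198566 = -2^( - 1)*37^1*101^(-1) * 983^( - 1 )* 2221^1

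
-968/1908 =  - 242/477 = - 0.51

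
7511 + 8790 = 16301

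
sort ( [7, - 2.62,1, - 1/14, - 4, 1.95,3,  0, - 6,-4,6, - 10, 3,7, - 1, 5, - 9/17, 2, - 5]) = [ - 10, - 6,-5, - 4,-4, - 2.62, - 1, - 9/17,-1/14,  0,  1 , 1.95, 2 , 3,3,  5, 6,  7, 7 ]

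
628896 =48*13102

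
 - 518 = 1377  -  1895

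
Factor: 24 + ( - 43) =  - 19^1 = - 19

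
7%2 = 1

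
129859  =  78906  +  50953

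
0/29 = 0 = 0.00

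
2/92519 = 2/92519 = 0.00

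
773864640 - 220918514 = 552946126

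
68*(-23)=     -  1564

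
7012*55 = 385660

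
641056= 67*9568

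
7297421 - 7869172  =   - 571751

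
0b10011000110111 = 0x2637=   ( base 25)FG8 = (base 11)7394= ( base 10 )9783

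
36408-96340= - 59932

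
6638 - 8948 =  - 2310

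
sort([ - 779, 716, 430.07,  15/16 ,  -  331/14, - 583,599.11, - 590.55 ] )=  [ - 779, - 590.55, - 583, - 331/14,  15/16,430.07, 599.11,716]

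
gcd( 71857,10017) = 1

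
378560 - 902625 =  - 524065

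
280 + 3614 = 3894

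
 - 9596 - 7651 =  - 17247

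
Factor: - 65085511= - 101^1*644411^1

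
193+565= 758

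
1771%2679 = 1771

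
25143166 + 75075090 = 100218256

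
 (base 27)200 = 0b10110110010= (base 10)1458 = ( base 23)2h9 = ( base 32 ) 1DI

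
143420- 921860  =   - 778440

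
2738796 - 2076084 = 662712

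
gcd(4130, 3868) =2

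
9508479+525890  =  10034369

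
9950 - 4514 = 5436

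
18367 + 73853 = 92220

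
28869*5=144345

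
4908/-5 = -4908/5 = -981.60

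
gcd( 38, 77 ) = 1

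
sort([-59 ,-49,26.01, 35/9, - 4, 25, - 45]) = [ - 59,-49,-45,  -  4,35/9, 25, 26.01]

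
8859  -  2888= 5971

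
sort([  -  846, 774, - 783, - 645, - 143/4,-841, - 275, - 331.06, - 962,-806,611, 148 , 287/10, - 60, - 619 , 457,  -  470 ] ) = [ - 962, - 846, -841, - 806, - 783, - 645, - 619, - 470, - 331.06,-275,  -  60,  -  143/4,287/10,148,457, 611,774] 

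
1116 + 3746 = 4862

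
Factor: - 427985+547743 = 119758  =  2^1*59879^1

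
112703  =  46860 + 65843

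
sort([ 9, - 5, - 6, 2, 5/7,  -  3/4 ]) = [ - 6, - 5, - 3/4, 5/7,2 , 9]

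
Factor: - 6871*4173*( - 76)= 2^2*3^1*13^1*19^1 * 107^1  *  6871^1 =2179123908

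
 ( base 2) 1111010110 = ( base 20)292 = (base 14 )502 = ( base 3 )1100101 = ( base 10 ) 982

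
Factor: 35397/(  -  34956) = -2^ ( - 2)*3^2*19^1*23^1 * 971^( - 1) =-  3933/3884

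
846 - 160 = 686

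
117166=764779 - 647613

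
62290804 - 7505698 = 54785106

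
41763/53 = 41763/53 = 787.98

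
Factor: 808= 2^3*101^1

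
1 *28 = 28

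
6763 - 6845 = -82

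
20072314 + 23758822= 43831136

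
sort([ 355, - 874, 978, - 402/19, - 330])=[-874, - 330, - 402/19,  355, 978]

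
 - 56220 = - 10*5622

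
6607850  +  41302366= 47910216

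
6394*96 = 613824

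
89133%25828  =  11649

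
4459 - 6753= - 2294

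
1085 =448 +637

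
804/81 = 9 + 25/27 = 9.93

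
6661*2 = 13322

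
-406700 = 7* ( - 58100) 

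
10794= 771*14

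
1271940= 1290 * 986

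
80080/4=20020 =20020.00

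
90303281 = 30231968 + 60071313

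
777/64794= 259/21598 = 0.01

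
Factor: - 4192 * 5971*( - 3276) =81999695232 = 2^7*3^2 * 7^2*13^1*131^1*853^1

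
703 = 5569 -4866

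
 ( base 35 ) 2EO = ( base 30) 38O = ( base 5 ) 43324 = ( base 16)b94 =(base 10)2964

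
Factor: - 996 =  - 2^2*3^1*83^1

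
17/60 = 17/60=0.28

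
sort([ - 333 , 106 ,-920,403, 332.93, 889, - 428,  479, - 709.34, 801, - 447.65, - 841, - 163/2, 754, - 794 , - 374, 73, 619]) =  [- 920, - 841 , - 794, - 709.34, - 447.65, - 428, - 374, - 333, - 163/2, 73,  106 , 332.93 , 403, 479, 619, 754,801,889] 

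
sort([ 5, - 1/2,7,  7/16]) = [ - 1/2 , 7/16,5,7]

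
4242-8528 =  - 4286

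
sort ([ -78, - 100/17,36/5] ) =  [-78, - 100/17, 36/5 ]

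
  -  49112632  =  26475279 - 75587911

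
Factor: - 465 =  -3^1*5^1* 31^1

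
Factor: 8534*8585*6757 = 2^1*5^1* 17^2*29^1 *101^1*233^1*251^1 = 495047483230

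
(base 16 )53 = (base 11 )76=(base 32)2J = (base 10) 83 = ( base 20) 43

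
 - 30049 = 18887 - 48936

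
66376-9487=56889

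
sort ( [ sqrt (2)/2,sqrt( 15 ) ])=[sqrt( 2 )/2, sqrt(15 ) ] 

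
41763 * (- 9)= - 375867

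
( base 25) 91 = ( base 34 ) 6m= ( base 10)226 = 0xe2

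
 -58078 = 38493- 96571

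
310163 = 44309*7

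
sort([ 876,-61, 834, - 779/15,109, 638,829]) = [-61,-779/15,109,638, 829,834 , 876]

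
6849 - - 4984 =11833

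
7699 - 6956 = 743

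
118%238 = 118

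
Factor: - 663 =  - 3^1*13^1*17^1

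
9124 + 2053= 11177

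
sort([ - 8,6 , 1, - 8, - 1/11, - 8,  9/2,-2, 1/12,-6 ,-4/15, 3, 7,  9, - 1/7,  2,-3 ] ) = [ - 8, - 8,-8, - 6, - 3 ,-2, - 4/15,-1/7,-1/11, 1/12, 1,2, 3,9/2,6,7, 9]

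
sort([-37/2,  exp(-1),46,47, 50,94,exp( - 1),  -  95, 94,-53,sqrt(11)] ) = [ - 95, - 53,-37/2,exp( - 1),  exp(-1 ),sqrt ( 11), 46,  47, 50,94, 94]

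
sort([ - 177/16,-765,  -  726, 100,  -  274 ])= [ - 765, - 726 ,- 274,-177/16,100]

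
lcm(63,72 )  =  504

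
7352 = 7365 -13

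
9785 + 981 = 10766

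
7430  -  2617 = 4813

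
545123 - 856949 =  - 311826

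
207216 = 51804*4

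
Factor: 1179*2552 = 3008808  =  2^3*3^2*11^1*29^1*131^1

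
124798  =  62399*2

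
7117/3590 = 1 + 3527/3590 =1.98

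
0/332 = 0 = 0.00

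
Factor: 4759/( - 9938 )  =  - 2^ (-1) * 4759^1*4969^(-1) 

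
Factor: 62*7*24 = 10416 =2^4*3^1  *  7^1*31^1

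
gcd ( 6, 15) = 3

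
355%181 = 174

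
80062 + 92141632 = 92221694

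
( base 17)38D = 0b1111111000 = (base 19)2f9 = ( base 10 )1016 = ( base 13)602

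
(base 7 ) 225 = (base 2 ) 1110101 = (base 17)6f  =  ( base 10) 117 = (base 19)63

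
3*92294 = 276882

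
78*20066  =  1565148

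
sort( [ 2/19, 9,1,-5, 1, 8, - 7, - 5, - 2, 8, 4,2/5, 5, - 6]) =[ - 7, - 6, - 5, - 5,-2, 2/19, 2/5, 1, 1, 4, 5,8, 8, 9] 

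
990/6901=990/6901 = 0.14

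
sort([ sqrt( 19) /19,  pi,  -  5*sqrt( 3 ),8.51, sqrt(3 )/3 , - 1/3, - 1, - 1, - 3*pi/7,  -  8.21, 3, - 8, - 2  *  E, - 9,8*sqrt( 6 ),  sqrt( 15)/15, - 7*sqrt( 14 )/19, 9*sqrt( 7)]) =[ - 9, - 5*sqrt( 3 ), - 8.21,-8, - 2*E, - 7 * sqrt(14 )/19, - 3*  pi/7, - 1, - 1, - 1/3,  sqrt( 19 ) /19  ,  sqrt( 15 ) /15,sqrt( 3) /3,3, pi , 8.51,8*sqrt(6),9*sqrt( 7 ) ] 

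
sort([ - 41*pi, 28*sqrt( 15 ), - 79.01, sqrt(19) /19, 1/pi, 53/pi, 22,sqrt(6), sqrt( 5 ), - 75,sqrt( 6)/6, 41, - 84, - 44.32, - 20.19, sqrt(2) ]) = [ - 41*pi, - 84, - 79.01, - 75,-44.32, - 20.19, sqrt(19 )/19,1/pi,sqrt(6) /6, sqrt (2),sqrt(5 ) , sqrt(6), 53/pi,22, 41,28*sqrt( 15)]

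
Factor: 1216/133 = 64/7 = 2^6*7^( - 1)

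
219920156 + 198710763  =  418630919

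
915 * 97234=88969110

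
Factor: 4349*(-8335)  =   - 5^1 * 1667^1*4349^1= - 36248915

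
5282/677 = 5282/677 = 7.80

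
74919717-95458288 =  - 20538571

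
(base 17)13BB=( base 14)2270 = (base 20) eii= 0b1011101011010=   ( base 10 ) 5978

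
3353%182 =77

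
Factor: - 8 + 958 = 950 = 2^1*5^2*19^1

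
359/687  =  359/687 = 0.52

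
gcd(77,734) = 1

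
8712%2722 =546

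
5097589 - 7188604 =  - 2091015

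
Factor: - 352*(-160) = 2^10*5^1*11^1  =  56320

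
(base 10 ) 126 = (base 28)4E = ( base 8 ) 176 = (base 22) 5G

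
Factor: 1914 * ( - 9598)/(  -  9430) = 9185286/4715 = 2^1*3^1 * 5^( - 1)*11^1*23^( -1 )*29^1*41^( - 1 ) * 4799^1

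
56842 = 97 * 586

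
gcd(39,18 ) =3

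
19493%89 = 2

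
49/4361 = 1/89  =  0.01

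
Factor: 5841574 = 2^1*17^1* 171811^1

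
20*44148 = 882960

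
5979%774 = 561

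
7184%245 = 79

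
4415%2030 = 355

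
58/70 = 29/35 = 0.83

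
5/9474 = 5/9474= 0.00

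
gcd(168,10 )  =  2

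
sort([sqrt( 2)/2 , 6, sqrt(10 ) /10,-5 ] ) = [ - 5,  sqrt( 10 )/10,sqrt( 2 )/2,6] 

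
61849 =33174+28675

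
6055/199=30  +  85/199 = 30.43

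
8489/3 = 2829 + 2/3=2829.67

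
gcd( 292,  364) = 4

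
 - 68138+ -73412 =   -  141550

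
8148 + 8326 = 16474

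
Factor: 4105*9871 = 5^1*821^1 *9871^1  =  40520455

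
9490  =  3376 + 6114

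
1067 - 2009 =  - 942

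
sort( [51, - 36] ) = [ - 36,51]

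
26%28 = 26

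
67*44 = 2948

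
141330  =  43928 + 97402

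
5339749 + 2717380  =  8057129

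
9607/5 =1921 + 2/5 = 1921.40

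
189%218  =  189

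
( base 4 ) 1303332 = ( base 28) 9D2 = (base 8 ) 16376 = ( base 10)7422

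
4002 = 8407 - 4405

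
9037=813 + 8224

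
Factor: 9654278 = 2^1*4827139^1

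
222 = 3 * 74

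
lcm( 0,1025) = 0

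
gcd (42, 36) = 6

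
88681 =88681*1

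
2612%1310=1302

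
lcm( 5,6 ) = 30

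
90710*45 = 4081950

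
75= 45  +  30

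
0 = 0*7059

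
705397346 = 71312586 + 634084760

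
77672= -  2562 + 80234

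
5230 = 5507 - 277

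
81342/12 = 6778 + 1/2= 6778.50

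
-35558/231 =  -154 + 16/231 = - 153.93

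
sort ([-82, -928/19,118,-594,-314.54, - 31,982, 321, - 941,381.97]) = [ - 941,-594, - 314.54,  -  82, -928/19, -31, 118, 321,381.97,  982]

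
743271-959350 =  - 216079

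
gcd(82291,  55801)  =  1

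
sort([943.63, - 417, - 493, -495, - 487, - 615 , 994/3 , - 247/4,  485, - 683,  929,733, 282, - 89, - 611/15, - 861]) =[ - 861,-683, - 615, - 495,-493, - 487, - 417, - 89,- 247/4, - 611/15, 282 , 994/3,485,  733,929, 943.63]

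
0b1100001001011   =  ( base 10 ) 6219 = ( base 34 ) 5CV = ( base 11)4744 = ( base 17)148e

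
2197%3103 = 2197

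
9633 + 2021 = 11654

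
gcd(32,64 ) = 32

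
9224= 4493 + 4731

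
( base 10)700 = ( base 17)273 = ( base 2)1010111100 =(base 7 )2020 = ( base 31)mi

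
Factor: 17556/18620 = 3^1*5^(  -  1)*  7^( - 1 )*11^1 = 33/35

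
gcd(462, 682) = 22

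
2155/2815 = 431/563= 0.77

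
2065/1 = 2065= 2065.00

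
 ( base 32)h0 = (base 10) 544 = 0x220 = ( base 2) 1000100000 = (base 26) KO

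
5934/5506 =2967/2753 = 1.08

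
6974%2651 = 1672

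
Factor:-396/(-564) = 33/47 = 3^1*11^1* 47^(  -  1 ) 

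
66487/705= 94 + 217/705 = 94.31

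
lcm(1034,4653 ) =9306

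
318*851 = 270618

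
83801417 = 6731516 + 77069901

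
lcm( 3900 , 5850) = 11700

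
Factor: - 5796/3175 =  - 2^2*3^2*5^( -2 )*7^1*23^1 * 127^( - 1)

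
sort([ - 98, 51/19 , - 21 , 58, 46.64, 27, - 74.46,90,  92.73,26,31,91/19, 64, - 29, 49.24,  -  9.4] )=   [-98,-74.46 , - 29  , - 21, - 9.4,51/19,91/19, 26,27,31,46.64,49.24,58,64,  90,92.73]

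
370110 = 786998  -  416888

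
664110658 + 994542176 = 1658652834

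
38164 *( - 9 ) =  -343476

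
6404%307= 264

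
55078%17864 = 1486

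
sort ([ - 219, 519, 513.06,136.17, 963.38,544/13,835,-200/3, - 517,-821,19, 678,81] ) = [ - 821 , - 517, - 219,-200/3,  19 , 544/13,  81, 136.17, 513.06, 519 , 678, 835,  963.38] 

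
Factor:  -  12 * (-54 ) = 648= 2^3 * 3^4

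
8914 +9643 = 18557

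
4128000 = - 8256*( - 500)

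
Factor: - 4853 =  - 23^1*211^1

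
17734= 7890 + 9844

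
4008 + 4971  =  8979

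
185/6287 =185/6287 =0.03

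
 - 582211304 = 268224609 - 850435913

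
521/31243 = 521/31243=0.02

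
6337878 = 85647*74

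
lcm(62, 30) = 930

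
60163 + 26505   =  86668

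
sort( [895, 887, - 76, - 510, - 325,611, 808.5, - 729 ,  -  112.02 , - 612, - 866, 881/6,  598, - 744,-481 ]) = [ - 866, - 744,  -  729, - 612,-510 , - 481,-325,-112.02,-76, 881/6 , 598, 611,  808.5, 887,895]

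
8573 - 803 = 7770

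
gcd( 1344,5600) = 224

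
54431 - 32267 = 22164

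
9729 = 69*141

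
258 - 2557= - 2299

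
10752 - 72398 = -61646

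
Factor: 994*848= 2^5 *7^1*53^1*71^1 = 842912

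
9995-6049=3946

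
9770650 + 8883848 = 18654498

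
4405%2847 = 1558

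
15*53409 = 801135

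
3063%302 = 43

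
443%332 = 111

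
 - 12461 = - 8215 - 4246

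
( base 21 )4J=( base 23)4B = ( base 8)147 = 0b1100111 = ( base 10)103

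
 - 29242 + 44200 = 14958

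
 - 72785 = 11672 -84457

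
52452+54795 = 107247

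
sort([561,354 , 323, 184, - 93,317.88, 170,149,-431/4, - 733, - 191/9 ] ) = [ - 733, - 431/4, - 93, - 191/9,149, 170, 184, 317.88,323,354,  561] 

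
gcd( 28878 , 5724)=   6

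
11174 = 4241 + 6933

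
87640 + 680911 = 768551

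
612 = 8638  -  8026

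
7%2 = 1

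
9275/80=1855/16=115.94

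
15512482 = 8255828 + 7256654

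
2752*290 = 798080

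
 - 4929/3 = - 1643 = - 1643.00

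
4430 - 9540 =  - 5110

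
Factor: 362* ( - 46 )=  -  16652 = - 2^2*23^1*181^1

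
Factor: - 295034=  - 2^1*147517^1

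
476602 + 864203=1340805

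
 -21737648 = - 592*36719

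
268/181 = 1+87/181 = 1.48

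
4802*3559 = 17090318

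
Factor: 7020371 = 17^1*503^1 *821^1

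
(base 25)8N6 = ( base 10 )5581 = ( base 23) acf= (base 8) 12715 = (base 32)5ed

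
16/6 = 2+ 2/3=2.67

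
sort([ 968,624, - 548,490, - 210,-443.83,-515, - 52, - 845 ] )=[ - 845, - 548, - 515, - 443.83  ,- 210, - 52,490,  624,968]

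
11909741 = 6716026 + 5193715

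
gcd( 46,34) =2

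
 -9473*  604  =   - 5721692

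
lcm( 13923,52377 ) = 1099917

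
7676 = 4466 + 3210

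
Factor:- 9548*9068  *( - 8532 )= 738711344448 =2^6 * 3^3*  7^1*11^1* 31^1 * 79^1 * 2267^1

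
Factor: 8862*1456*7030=2^6*3^1 * 5^1 * 7^2*13^1 * 19^1 * 37^1 * 211^1 = 90708596160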